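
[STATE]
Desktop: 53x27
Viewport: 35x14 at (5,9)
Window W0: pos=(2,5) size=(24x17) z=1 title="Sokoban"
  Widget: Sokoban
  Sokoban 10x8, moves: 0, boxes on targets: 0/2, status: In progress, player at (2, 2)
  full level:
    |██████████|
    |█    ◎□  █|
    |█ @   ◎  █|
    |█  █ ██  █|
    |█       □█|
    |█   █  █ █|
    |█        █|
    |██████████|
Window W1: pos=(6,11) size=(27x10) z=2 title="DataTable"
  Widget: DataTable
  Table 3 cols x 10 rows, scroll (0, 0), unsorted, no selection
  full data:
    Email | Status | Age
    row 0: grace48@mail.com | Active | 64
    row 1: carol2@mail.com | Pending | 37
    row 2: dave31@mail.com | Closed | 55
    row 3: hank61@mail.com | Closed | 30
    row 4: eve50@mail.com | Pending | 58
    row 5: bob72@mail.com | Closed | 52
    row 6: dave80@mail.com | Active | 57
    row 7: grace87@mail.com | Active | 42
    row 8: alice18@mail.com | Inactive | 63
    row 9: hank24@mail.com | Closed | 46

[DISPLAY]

   ◎□  █            ┃              
@   ◎  █            ┃              
 ┏━━━━━━━━━━━━━━━━━━━━━━━━━┓       
 ┃ DataTable               ┃       
 ┠─────────────────────────┨       
 ┃Email           │Status  ┃       
█┃────────────────┼────────┃       
v┃grace48@mail.com│Active  ┃       
 ┃carol2@mail.com │Pending ┃       
 ┃dave31@mail.com │Closed  ┃       
 ┃hank61@mail.com │Closed  ┃       
 ┗━━━━━━━━━━━━━━━━━━━━━━━━━┛       
━━━━━━━━━━━━━━━━━━━━┛              
                                   


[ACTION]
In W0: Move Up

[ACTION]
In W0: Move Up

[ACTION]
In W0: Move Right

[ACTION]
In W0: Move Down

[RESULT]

   ◎□  █            ┃              
 @  ◎  █            ┃              
 ┏━━━━━━━━━━━━━━━━━━━━━━━━━┓       
 ┃ DataTable               ┃       
 ┠─────────────────────────┨       
 ┃Email           │Status  ┃       
█┃────────────────┼────────┃       
v┃grace48@mail.com│Active  ┃       
 ┃carol2@mail.com │Pending ┃       
 ┃dave31@mail.com │Closed  ┃       
 ┃hank61@mail.com │Closed  ┃       
 ┗━━━━━━━━━━━━━━━━━━━━━━━━━┛       
━━━━━━━━━━━━━━━━━━━━┛              
                                   


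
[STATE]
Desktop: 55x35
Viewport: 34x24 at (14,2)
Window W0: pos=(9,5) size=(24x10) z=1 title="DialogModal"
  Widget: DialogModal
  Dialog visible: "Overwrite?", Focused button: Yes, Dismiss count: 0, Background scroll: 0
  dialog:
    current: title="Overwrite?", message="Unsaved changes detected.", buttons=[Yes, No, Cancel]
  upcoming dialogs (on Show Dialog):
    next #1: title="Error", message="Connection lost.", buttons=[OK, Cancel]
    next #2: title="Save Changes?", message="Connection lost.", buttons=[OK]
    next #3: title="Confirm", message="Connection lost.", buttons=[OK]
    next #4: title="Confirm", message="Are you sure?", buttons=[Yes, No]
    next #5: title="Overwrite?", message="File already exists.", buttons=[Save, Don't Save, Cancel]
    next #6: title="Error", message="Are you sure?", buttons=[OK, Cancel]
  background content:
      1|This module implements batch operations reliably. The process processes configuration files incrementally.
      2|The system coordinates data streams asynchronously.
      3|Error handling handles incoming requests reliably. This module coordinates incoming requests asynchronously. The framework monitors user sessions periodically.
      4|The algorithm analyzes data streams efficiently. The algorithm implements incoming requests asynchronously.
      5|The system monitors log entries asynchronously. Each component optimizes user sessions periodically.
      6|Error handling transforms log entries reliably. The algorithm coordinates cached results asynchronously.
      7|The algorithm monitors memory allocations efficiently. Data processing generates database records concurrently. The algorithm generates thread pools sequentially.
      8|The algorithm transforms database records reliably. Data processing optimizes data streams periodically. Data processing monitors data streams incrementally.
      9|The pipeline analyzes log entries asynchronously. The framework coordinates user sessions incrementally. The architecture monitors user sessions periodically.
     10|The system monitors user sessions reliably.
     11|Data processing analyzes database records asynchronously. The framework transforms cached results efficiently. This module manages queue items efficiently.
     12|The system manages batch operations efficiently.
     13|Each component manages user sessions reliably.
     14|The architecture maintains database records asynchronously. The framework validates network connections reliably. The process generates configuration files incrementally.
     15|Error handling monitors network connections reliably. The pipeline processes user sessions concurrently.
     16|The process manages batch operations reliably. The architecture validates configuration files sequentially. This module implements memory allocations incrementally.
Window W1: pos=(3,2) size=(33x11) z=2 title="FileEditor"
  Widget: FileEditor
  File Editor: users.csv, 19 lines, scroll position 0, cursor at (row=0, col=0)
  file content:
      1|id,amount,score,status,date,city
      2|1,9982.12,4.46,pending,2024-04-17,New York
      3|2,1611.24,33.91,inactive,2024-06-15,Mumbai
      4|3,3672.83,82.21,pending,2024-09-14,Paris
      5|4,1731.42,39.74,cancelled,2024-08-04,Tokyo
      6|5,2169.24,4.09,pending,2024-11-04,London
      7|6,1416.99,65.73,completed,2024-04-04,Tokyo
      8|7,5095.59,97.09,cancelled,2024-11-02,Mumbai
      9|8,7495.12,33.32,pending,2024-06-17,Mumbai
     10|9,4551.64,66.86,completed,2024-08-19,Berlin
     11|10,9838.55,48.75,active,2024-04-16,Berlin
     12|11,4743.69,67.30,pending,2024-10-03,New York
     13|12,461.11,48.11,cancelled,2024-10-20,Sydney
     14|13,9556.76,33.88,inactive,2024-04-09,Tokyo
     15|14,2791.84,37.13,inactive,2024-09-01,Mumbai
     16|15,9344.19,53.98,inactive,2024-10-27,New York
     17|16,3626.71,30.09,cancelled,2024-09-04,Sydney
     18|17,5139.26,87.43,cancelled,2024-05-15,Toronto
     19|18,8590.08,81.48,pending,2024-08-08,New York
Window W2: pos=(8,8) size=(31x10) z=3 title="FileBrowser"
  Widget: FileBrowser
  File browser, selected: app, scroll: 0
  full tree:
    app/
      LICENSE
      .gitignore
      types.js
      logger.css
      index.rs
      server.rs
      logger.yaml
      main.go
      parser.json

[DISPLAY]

━━━━━━━━━━━━━━━━━━━━━┓            
r                    ┃            
─────────────────────┨            
score,status,date,ci▲┃            
4.46,pending,2024-04█┃            
33.91,inactive,2024-░┃            
━━━━━━━━━━━━━━━━━━━━━━━━┓         
Browser                 ┃         
────────────────────────┨         
 app/                   ┃         
ICENSE                  ┃         
gitignore               ┃         
ypes.js                 ┃         
ogger.css               ┃         
ndex.rs                 ┃         
━━━━━━━━━━━━━━━━━━━━━━━━┛         
                                  
                                  
                                  
                                  
                                  
                                  
                                  
                                  


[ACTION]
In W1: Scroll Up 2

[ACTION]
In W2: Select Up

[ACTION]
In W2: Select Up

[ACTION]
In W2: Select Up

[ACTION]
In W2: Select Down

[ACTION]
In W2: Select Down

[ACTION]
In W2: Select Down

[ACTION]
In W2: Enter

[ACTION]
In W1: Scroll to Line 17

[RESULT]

━━━━━━━━━━━━━━━━━━━━━┓            
r                    ┃            
─────────────────────┨            
48.11,cancelled,2024▲┃            
,33.88,inactive,2024░┃            
,37.13,inactive,2024░┃            
━━━━━━━━━━━━━━━━━━━━━━━━┓         
Browser                 ┃         
────────────────────────┨         
 app/                   ┃         
ICENSE                  ┃         
gitignore               ┃         
ypes.js                 ┃         
ogger.css               ┃         
ndex.rs                 ┃         
━━━━━━━━━━━━━━━━━━━━━━━━┛         
                                  
                                  
                                  
                                  
                                  
                                  
                                  
                                  


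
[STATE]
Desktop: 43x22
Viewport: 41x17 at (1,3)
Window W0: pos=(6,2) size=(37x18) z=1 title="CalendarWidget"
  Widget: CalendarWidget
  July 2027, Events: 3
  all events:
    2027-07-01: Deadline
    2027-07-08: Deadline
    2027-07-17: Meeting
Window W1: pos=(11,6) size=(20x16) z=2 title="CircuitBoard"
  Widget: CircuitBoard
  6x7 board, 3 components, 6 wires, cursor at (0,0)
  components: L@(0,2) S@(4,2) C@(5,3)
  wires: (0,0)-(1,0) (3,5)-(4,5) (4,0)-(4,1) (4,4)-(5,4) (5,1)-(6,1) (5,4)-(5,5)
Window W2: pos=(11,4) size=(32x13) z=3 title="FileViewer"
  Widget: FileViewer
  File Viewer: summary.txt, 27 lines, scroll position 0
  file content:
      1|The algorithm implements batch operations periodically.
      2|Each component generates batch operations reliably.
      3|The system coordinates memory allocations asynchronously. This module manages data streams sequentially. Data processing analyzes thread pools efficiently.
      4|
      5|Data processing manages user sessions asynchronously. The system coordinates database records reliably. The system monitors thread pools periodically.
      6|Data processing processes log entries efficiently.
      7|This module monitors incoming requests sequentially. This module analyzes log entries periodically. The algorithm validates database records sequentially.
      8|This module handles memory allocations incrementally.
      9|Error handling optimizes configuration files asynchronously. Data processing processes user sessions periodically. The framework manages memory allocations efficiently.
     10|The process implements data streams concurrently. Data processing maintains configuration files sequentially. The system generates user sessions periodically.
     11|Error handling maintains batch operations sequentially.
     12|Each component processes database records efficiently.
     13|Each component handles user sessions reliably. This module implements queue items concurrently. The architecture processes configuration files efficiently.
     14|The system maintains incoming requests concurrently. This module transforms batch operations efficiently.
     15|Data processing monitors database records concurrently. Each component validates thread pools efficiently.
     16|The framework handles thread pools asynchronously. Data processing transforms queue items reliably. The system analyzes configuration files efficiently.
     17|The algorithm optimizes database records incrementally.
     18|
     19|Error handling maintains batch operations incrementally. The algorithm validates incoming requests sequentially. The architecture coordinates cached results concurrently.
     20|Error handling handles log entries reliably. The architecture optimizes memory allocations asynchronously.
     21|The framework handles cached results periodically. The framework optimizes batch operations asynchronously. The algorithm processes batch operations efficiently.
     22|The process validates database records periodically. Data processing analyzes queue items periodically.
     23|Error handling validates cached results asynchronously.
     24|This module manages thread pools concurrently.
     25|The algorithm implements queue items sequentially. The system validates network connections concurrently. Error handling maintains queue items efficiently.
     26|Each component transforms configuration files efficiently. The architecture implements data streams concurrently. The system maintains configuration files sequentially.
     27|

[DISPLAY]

     ┃ CalendarWidget                    
     ┠────┏━━━━━━━━━━━━━━━━━━━━━━━━━━━━━━
     ┃    ┃ FileViewer                   
     ┃Mo T┠──────────────────────────────
     ┃    ┃The algorithm implements batc▲
     ┃ 5  ┃Each component generates batc█
     ┃12 1┃The system coordinates memory░
     ┃19 2┃                             ░
     ┃26 2┃Data processing manages user ░
     ┃    ┃Data processing processes log░
     ┃    ┃This module monitors incoming░
     ┃    ┃This module handles memory al░
     ┃    ┃Error handling optimizes conf▼
     ┃    ┗━━━━━━━━━━━━━━━━━━━━━━━━━━━━━━
     ┃    ┃                  ┃           
     ┃    ┃4   · ─ ·   S     ┃           
     ┗━━━━┃                  ┃━━━━━━━━━━━


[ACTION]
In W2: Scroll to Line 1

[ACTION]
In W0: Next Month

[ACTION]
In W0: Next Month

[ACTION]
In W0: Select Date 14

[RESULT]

     ┃ CalendarWidget                    
     ┠────┏━━━━━━━━━━━━━━━━━━━━━━━━━━━━━━
     ┃    ┃ FileViewer                   
     ┃Mo T┠──────────────────────────────
     ┃    ┃The algorithm implements batc▲
     ┃ 6  ┃Each component generates batc█
     ┃13 [┃The system coordinates memory░
     ┃20 2┃                             ░
     ┃27 2┃Data processing manages user ░
     ┃    ┃Data processing processes log░
     ┃    ┃This module monitors incoming░
     ┃    ┃This module handles memory al░
     ┃    ┃Error handling optimizes conf▼
     ┃    ┗━━━━━━━━━━━━━━━━━━━━━━━━━━━━━━
     ┃    ┃                  ┃           
     ┃    ┃4   · ─ ·   S     ┃           
     ┗━━━━┃                  ┃━━━━━━━━━━━


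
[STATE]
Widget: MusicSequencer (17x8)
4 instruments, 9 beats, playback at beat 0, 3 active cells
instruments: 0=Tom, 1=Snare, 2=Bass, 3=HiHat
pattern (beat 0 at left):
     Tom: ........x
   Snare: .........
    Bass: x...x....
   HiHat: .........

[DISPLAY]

      ▼12345678  
   Tom········█  
 Snare·········  
  Bass█···█····  
 HiHat·········  
                 
                 
                 


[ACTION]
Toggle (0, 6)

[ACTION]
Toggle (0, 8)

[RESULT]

      ▼12345678  
   Tom······█··  
 Snare·········  
  Bass█···█····  
 HiHat·········  
                 
                 
                 


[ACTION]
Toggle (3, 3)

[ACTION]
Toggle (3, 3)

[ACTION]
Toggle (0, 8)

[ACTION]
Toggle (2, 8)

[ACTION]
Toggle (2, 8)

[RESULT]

      ▼12345678  
   Tom······█·█  
 Snare·········  
  Bass█···█····  
 HiHat·········  
                 
                 
                 


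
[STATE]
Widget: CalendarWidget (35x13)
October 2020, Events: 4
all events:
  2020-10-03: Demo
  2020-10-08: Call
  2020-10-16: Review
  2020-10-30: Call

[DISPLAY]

            October 2020           
Mo Tu We Th Fr Sa Su               
          1  2  3*  4              
 5  6  7  8*  9 10 11              
12 13 14 15 16* 17 18              
19 20 21 22 23 24 25               
26 27 28 29 30* 31                 
                                   
                                   
                                   
                                   
                                   
                                   


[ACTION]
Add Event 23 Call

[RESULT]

            October 2020           
Mo Tu We Th Fr Sa Su               
          1  2  3*  4              
 5  6  7  8*  9 10 11              
12 13 14 15 16* 17 18              
19 20 21 22 23* 24 25              
26 27 28 29 30* 31                 
                                   
                                   
                                   
                                   
                                   
                                   


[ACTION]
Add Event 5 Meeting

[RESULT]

            October 2020           
Mo Tu We Th Fr Sa Su               
          1  2  3*  4              
 5*  6  7  8*  9 10 11             
12 13 14 15 16* 17 18              
19 20 21 22 23* 24 25              
26 27 28 29 30* 31                 
                                   
                                   
                                   
                                   
                                   
                                   


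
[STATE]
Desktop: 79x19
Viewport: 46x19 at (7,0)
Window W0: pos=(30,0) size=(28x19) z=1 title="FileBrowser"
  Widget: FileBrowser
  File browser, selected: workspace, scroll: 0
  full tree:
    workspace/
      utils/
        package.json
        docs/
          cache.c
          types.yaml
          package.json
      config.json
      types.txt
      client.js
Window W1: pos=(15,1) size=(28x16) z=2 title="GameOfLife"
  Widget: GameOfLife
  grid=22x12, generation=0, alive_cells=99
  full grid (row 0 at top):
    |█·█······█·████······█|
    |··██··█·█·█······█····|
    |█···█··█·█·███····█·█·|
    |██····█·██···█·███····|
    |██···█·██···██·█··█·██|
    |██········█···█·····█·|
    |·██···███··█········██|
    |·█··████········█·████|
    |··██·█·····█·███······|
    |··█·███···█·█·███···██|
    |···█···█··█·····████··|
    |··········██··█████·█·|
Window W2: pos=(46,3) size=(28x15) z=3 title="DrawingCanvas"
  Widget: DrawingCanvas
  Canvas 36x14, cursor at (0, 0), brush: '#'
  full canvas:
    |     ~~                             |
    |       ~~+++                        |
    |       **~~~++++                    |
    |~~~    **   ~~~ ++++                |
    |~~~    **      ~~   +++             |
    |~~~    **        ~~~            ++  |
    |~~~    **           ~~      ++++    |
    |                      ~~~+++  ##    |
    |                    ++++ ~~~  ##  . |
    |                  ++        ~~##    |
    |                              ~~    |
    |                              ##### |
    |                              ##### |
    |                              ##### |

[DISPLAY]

                       ┏━━━━━━━━━━━━━━━━━━━━━━
        ┏━━━━━━━━━━━━━━━━━━━━━━━━━━┓          
        ┃ GameOfLife               ┃──────────
        ┠──────────────────────────┨ace┏━━━━━━
        ┃Gen: 0                    ┃s/ ┃ Drawi
        ┃█·█······█·████······█    ┃son┠──────
        ┃··██··█·█·█······█····    ┃t  ┃+    ~
        ┃█···█··█·█·███····█·█·    ┃s  ┃      
        ┃██····█·██···█·███····    ┃   ┃      
        ┃██···█·██···██·█··█·██    ┃   ┃~~~   
        ┃██········█···█·····█·    ┃   ┃~~~   
        ┃·██···███··█········██    ┃   ┃~~~   
        ┃·█··████········█·████    ┃   ┃~~~   
        ┃··██·█·····█·███······    ┃   ┃      
        ┃··█·███···█·█·███···██    ┃   ┃      
        ┃···█···█··█·····████··    ┃   ┃      
        ┗━━━━━━━━━━━━━━━━━━━━━━━━━━┛   ┃      
                       ┃               ┗━━━━━━
                       ┗━━━━━━━━━━━━━━━━━━━━━━


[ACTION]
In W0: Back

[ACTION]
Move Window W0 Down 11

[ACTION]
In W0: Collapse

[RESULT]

                       ┏━━━━━━━━━━━━━━━━━━━━━━
        ┏━━━━━━━━━━━━━━━━━━━━━━━━━━┓          
        ┃ GameOfLife               ┃──────────
        ┠──────────────────────────┨ace┏━━━━━━
        ┃Gen: 0                    ┃   ┃ Drawi
        ┃█·█······█·████······█    ┃   ┠──────
        ┃··██··█·█·█······█····    ┃   ┃+    ~
        ┃█···█··█·█·███····█·█·    ┃   ┃      
        ┃██····█·██···█·███····    ┃   ┃      
        ┃██···█·██···██·█··█·██    ┃   ┃~~~   
        ┃██········█···█·····█·    ┃   ┃~~~   
        ┃·██···███··█········██    ┃   ┃~~~   
        ┃·█··████········█·████    ┃   ┃~~~   
        ┃··██·█·····█·███······    ┃   ┃      
        ┃··█·███···█·█·███···██    ┃   ┃      
        ┃···█···█··█·····████··    ┃   ┃      
        ┗━━━━━━━━━━━━━━━━━━━━━━━━━━┛   ┃      
                       ┃               ┗━━━━━━
                       ┗━━━━━━━━━━━━━━━━━━━━━━


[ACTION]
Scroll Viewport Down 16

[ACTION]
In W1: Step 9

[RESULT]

                       ┏━━━━━━━━━━━━━━━━━━━━━━
        ┏━━━━━━━━━━━━━━━━━━━━━━━━━━┓          
        ┃ GameOfLife               ┃──────────
        ┠──────────────────────────┨ace┏━━━━━━
        ┃Gen: 9                    ┃   ┃ Drawi
        ┃··█····█··············    ┃   ┠──────
        ┃██████·█··············    ┃   ┃+    ~
        ┃█·█·█·········█·······    ┃   ┃      
        ┃█·█·██······██········    ┃   ┃      
        ┃█·█··██·····██········    ┃   ┃~~~   
        ┃█·█····█·██···········    ┃   ┃~~~   
        ┃···██···██············    ┃   ┃~~~   
        ┃····███···█···········    ┃   ┃~~~   
        ┃······██·█············    ┃   ┃      
        ┃······█·█·············    ┃   ┃      
        ┃██····██··············    ┃   ┃      
        ┗━━━━━━━━━━━━━━━━━━━━━━━━━━┛   ┃      
                       ┃               ┗━━━━━━
                       ┗━━━━━━━━━━━━━━━━━━━━━━


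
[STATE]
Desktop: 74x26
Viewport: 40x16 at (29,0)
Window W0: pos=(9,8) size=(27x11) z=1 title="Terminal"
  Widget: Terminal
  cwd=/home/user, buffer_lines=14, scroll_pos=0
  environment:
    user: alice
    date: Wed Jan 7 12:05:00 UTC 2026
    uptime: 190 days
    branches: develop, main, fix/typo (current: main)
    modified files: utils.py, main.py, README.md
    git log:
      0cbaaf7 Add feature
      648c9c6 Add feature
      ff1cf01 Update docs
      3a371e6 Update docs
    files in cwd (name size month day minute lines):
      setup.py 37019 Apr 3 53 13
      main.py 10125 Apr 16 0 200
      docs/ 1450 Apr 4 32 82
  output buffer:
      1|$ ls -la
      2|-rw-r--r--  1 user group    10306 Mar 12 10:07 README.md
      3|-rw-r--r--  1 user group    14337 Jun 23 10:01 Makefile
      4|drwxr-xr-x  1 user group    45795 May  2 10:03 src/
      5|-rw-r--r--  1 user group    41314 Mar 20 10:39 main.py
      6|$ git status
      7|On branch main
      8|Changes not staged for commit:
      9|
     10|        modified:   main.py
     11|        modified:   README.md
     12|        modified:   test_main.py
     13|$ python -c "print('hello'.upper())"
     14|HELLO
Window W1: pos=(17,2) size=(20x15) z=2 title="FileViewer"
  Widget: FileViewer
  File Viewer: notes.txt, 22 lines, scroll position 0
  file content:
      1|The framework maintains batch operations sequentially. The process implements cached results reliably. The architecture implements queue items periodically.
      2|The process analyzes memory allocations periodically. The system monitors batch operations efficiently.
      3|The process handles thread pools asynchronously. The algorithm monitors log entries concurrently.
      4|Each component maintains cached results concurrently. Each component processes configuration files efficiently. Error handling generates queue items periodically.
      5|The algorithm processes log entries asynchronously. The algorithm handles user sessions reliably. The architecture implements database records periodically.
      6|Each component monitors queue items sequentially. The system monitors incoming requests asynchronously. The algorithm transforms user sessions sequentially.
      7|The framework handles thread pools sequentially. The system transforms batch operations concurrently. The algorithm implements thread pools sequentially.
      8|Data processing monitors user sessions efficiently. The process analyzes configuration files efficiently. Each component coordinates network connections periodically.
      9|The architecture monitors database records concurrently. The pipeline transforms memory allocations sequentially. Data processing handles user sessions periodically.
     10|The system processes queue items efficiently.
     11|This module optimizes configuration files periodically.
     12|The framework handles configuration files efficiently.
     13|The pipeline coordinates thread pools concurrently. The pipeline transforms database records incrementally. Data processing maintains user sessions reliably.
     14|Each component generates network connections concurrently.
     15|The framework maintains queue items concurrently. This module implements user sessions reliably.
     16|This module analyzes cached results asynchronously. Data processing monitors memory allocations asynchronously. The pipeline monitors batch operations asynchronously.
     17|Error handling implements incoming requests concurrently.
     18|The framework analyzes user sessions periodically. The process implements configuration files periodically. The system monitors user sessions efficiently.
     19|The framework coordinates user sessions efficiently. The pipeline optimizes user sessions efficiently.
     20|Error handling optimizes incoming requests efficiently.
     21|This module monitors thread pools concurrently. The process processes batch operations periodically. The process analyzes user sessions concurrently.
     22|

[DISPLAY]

                                        
                                        
━━━━━━━┓                                
       ┃                                
───────┨                                
rk mai▲┃                                
 analy█┃                                
 handl░┃                                
ent ma░┃                                
hm pro░┃                                
ent mo░┃                                
rk han░┃                                
sing m░┃                                
cture ░┃                                
proces░┃                                
 optim▼┃                                


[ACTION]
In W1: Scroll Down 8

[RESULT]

                                        
                                        
━━━━━━━┓                                
       ┃                                
───────┨                                
cture ▲┃                                
proces░┃                                
 optim░┃                                
rk han░┃                                
e coor░┃                                
ent ge░┃                                
rk mai░┃                                
 analy█┃                                
ing im░┃                                
rk ana░┃                                
rk coo▼┃                                


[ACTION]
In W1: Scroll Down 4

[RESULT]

                                        
                                        
━━━━━━━┓                                
       ┃                                
───────┨                                
rk han▲┃                                
e coor░┃                                
ent ge░┃                                
rk mai░┃                                
 analy░┃                                
ing im░┃                                
rk ana░┃                                
rk coo░┃                                
ing op░┃                                
 monit█┃                                
      ▼┃                                


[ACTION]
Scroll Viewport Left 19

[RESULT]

                                        
                                        
       ┏━━━━━━━━━━━━━━━━━━┓             
       ┃ FileViewer       ┃             
       ┠──────────────────┨             
       ┃The framework han▲┃             
       ┃The pipeline coor░┃             
       ┃Each component ge░┃             
━━━━━━━┃The framework mai░┃             
 Termin┃This module analy░┃             
───────┃Error handling im░┃             
$ ls -l┃The framework ana░┃             
-rw-r--┃The framework coo░┃             
-rw-r--┃Error handling op░┃             
drwxr-x┃This module monit█┃             
-rw-r--┃                 ▼┃             


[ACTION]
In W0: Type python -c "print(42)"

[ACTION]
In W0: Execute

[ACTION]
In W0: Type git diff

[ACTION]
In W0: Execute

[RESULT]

                                        
                                        
       ┏━━━━━━━━━━━━━━━━━━┓             
       ┃ FileViewer       ┃             
       ┠──────────────────┨             
       ┃The framework han▲┃             
       ┃The pipeline coor░┃             
       ┃Each component ge░┃             
━━━━━━━┃The framework mai░┃             
 Termin┃This module analy░┃             
───────┃Error handling im░┃             
diff --┃The framework ana░┃             
--- a/m┃The framework coo░┃             
+++ b/m┃Error handling op░┃             
@@ -1,3┃This module monit█┃             
+# upda┃                 ▼┃             


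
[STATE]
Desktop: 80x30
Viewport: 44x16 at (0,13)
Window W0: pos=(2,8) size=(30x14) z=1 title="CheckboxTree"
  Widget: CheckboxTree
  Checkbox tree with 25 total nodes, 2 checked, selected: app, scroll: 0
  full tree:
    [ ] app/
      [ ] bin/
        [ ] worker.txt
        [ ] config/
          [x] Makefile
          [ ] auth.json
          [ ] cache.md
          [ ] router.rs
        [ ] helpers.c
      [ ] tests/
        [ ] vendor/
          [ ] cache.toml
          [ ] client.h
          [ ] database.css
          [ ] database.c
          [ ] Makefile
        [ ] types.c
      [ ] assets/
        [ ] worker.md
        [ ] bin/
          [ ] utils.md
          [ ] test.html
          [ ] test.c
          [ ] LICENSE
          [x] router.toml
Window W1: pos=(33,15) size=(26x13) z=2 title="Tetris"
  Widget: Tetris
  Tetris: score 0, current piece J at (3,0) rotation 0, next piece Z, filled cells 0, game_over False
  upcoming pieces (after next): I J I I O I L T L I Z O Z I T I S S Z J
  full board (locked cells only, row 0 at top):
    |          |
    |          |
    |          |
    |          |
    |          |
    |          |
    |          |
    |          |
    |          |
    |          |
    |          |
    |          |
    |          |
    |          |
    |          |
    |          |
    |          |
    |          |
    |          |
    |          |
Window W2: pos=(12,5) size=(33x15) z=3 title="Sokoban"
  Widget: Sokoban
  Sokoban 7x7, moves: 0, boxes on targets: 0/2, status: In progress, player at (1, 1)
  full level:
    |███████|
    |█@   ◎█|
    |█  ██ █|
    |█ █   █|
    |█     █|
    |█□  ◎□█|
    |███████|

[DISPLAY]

  ┃     [ ] ┃█□  ◎□█                        
  ┃     [-] ┃███████                        
  ┃       [x┃Moves: 0  0/2                  
  ┃       [ ┃                               
  ┃       [ ┃                               
  ┃       [ ┃                               
  ┃     [ ] ┗━━━━━━━━━━━━━━━━━━━━━━━━━━━━━━━
  ┃   [ ] tests/               ┃ ┃          
  ┗━━━━━━━━━━━━━━━━━━━━━━━━━━━━┛ ┃          
                                 ┃          
                                 ┃          
                                 ┃          
                                 ┃          
                                 ┃          
                                 ┗━━━━━━━━━━
                                            


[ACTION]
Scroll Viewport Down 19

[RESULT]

  ┃     [-] ┃███████                        
  ┃       [x┃Moves: 0  0/2                  
  ┃       [ ┃                               
  ┃       [ ┃                               
  ┃       [ ┃                               
  ┃     [ ] ┗━━━━━━━━━━━━━━━━━━━━━━━━━━━━━━━
  ┃   [ ] tests/               ┃ ┃          
  ┗━━━━━━━━━━━━━━━━━━━━━━━━━━━━┛ ┃          
                                 ┃          
                                 ┃          
                                 ┃          
                                 ┃          
                                 ┃          
                                 ┗━━━━━━━━━━
                                            
                                            


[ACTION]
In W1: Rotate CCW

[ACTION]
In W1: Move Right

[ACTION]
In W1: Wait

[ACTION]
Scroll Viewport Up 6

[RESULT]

  ┏━━━━━━━━━┃███████                        
  ┃ Checkbox┃█@   ◎█                        
  ┠─────────┃█  ██ █                        
  ┃>[-] app/┃█ █   █                        
  ┃   [-] bi┃█     █                        
  ┃     [ ] ┃█□  ◎□█                        
  ┃     [-] ┃███████                        
  ┃       [x┃Moves: 0  0/2                  
  ┃       [ ┃                               
  ┃       [ ┃                               
  ┃       [ ┃                               
  ┃     [ ] ┗━━━━━━━━━━━━━━━━━━━━━━━━━━━━━━━
  ┃   [ ] tests/               ┃ ┃          
  ┗━━━━━━━━━━━━━━━━━━━━━━━━━━━━┛ ┃          
                                 ┃          
                                 ┃          


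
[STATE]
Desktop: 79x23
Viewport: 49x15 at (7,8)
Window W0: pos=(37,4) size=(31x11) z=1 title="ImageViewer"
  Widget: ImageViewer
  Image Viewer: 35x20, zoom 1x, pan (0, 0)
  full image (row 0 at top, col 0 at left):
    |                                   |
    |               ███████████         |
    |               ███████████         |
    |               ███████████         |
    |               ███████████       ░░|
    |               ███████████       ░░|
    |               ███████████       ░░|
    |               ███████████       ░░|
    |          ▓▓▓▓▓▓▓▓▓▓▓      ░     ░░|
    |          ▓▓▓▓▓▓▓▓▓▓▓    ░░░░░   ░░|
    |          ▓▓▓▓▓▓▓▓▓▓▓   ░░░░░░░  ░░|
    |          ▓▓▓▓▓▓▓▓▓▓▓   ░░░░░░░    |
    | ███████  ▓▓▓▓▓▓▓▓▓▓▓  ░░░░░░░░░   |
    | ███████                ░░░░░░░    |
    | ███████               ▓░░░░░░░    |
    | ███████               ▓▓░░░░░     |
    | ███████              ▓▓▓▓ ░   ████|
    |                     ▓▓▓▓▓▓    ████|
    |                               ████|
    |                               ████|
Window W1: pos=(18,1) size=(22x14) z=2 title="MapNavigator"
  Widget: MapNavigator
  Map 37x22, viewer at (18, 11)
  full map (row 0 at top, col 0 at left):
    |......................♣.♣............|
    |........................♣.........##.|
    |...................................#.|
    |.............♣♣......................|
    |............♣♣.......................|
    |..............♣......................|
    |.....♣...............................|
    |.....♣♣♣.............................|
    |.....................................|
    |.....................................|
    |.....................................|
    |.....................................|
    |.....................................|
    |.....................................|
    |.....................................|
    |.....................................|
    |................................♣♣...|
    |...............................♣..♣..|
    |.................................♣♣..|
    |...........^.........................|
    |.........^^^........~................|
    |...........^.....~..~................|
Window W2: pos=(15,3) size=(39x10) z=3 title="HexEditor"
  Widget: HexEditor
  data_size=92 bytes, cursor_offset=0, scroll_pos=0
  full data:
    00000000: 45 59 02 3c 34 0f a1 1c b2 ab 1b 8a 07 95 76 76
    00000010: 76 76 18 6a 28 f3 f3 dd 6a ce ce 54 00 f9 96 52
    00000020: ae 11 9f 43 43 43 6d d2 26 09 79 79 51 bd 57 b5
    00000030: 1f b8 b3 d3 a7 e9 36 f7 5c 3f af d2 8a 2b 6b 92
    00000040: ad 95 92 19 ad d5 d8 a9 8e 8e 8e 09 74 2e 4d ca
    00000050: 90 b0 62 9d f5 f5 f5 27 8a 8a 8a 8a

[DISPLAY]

        ┃00000020  ae 11 9f 43 43 43 6d d2  26┃██
        ┃00000030  1f b8 b3 d3 a7 e9 36 f7  5c┃██
        ┃00000040  ad 95 92 19 ad d5 d8 a9  8e┃██
        ┃00000050  90 b0 62 9d f5 f5 f5 27  8a┃██
        ┗━━━━━━━━━━━━━━━━━━━━━━━━━━━━━━━━━━━━━┛██
           ┃....................┃             ███
           ┗━━━━━━━━━━━━━━━━━━━━┛━━━━━━━━━━━━━━━━
                                                 
                                                 
                                                 
                                                 
                                                 
                                                 
                                                 
                                                 


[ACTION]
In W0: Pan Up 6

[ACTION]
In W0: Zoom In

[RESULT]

        ┃00000020  ae 11 9f 43 43 43 6d d2  26┃  
        ┃00000030  1f b8 b3 d3 a7 e9 36 f7  5c┃  
        ┃00000040  ad 95 92 19 ad d5 d8 a9  8e┃  
        ┃00000050  90 b0 62 9d f5 f5 f5 27  8a┃  
        ┗━━━━━━━━━━━━━━━━━━━━━━━━━━━━━━━━━━━━━┛  
           ┃....................┃                
           ┗━━━━━━━━━━━━━━━━━━━━┛━━━━━━━━━━━━━━━━
                                                 
                                                 
                                                 
                                                 
                                                 
                                                 
                                                 
                                                 


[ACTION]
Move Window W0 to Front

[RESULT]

        ┃00000020  ae 11 9f 43┃                  
        ┃00000030  1f b8 b3 d3┃                  
        ┃00000040  ad 95 92 19┃                  
        ┃00000050  90 b0 62 9d┃                  
        ┗━━━━━━━━━━━━━━━━━━━━━┃                  
           ┃..................┃                  
           ┗━━━━━━━━━━━━━━━━━━┗━━━━━━━━━━━━━━━━━━
                                                 
                                                 
                                                 
                                                 
                                                 
                                                 
                                                 
                                                 


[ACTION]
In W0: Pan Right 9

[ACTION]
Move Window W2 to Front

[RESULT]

        ┃00000020  ae 11 9f 43 43 43 6d d2  26┃  
        ┃00000030  1f b8 b3 d3 a7 e9 36 f7  5c┃  
        ┃00000040  ad 95 92 19 ad d5 d8 a9  8e┃  
        ┃00000050  90 b0 62 9d f5 f5 f5 27  8a┃  
        ┗━━━━━━━━━━━━━━━━━━━━━━━━━━━━━━━━━━━━━┛  
           ┃..................┃                  
           ┗━━━━━━━━━━━━━━━━━━┗━━━━━━━━━━━━━━━━━━
                                                 
                                                 
                                                 
                                                 
                                                 
                                                 
                                                 
                                                 
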